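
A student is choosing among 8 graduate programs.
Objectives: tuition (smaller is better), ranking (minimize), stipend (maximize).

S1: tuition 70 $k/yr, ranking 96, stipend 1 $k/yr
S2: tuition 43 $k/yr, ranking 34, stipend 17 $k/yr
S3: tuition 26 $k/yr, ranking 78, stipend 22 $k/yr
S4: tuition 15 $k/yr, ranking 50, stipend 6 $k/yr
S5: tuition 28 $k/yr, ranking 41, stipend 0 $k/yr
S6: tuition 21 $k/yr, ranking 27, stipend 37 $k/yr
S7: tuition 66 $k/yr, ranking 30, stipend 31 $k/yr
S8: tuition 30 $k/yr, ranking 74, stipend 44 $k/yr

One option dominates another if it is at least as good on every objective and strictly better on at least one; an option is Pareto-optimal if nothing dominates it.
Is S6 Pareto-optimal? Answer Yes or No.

Yes

S1: worse on tuition (70 vs 21).
S2: worse on tuition (43 vs 21).
S3: worse on tuition (26 vs 21).
S4: worse on ranking (50 vs 27).
S5: worse on tuition (28 vs 21).
S7: worse on tuition (66 vs 21).
S8: worse on tuition (30 vs 21).
No option is at least as good as S6 on every objective and strictly better on one.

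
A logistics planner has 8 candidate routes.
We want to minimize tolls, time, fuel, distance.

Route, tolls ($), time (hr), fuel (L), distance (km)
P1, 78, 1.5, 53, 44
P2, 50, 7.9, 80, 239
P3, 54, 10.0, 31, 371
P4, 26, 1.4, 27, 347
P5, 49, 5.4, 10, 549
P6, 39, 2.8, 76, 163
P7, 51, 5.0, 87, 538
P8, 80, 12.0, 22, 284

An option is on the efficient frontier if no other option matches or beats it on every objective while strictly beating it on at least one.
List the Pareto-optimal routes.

P1, P4, P5, P6, P8

P1: not dominated (best distance).
P2: dominated by P6 (tolls 39≤50, time 2.8≤7.9, fuel 76≤80, distance 163≤239).
P3: dominated by P4 (tolls 26≤54, time 1.4≤10.0, fuel 27≤31, distance 347≤371).
P4: not dominated (best tolls).
P5: not dominated (best fuel).
P6: not dominated.
P7: dominated by P4 (tolls 26≤51, time 1.4≤5.0, fuel 27≤87, distance 347≤538).
P8: not dominated.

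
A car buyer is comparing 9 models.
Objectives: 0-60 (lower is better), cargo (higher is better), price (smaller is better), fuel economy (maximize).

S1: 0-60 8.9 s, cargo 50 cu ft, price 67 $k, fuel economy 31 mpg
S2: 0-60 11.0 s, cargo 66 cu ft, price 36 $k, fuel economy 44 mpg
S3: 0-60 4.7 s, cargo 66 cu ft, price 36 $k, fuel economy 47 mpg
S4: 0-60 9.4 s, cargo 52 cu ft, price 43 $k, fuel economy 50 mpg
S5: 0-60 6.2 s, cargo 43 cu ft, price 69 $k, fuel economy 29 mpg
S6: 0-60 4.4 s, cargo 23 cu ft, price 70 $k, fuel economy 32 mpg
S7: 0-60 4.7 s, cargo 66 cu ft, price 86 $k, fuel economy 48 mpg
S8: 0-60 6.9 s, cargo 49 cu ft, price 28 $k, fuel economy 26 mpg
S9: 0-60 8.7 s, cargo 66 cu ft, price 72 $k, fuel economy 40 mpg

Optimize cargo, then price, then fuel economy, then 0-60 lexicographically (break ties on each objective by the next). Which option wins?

S3

First maximize cargo: best is 66, kept {S2, S3, S7, S9}.
Then minimize price: best is 36, kept {S2, S3}.
Then maximize fuel economy: best is 47, kept {S3}.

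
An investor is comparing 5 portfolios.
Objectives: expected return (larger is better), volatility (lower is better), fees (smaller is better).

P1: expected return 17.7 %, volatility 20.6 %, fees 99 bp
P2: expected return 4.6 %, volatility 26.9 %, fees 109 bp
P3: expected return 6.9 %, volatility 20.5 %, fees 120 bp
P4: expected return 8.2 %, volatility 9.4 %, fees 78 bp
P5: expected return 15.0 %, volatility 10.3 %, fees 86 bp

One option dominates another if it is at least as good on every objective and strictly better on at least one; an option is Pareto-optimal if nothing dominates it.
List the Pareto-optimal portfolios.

P1: not dominated (best expected return).
P2: dominated by P1 (expected return 17.7≥4.6, volatility 20.6≤26.9, fees 99≤109).
P3: dominated by P4 (expected return 8.2≥6.9, volatility 9.4≤20.5, fees 78≤120).
P4: not dominated (best volatility).
P5: not dominated.

P1, P4, P5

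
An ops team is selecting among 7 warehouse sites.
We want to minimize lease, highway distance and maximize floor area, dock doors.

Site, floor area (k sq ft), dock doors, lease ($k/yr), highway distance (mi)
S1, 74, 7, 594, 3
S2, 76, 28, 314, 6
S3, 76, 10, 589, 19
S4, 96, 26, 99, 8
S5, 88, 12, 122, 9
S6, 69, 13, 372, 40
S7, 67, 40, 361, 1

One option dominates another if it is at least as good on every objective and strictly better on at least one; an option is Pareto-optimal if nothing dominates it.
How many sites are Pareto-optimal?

S1: not dominated.
S2: not dominated.
S3: dominated by S2 (floor area 76≥76, dock doors 28≥10, lease 314≤589, highway distance 6≤19).
S4: not dominated (best floor area).
S5: dominated by S4 (floor area 96≥88, dock doors 26≥12, lease 99≤122, highway distance 8≤9).
S6: dominated by S2 (floor area 76≥69, dock doors 28≥13, lease 314≤372, highway distance 6≤40).
S7: not dominated (best dock doors).
Pareto-optimal: S1, S2, S4, S7 → 4.

4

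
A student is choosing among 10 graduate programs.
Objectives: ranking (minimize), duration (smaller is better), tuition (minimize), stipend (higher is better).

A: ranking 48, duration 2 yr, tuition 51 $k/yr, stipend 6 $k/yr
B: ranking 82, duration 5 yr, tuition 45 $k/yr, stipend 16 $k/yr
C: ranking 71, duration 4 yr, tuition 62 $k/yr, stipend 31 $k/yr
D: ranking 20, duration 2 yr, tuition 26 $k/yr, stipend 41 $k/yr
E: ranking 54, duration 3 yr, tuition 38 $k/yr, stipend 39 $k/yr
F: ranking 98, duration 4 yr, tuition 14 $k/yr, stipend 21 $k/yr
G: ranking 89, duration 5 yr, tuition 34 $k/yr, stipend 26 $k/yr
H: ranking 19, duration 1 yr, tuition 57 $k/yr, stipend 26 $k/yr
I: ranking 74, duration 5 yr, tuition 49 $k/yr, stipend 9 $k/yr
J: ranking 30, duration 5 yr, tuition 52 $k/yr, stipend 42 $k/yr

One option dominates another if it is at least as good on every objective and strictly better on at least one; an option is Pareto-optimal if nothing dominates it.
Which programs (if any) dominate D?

A: worse on ranking (48 vs 20).
B: worse on ranking (82 vs 20).
C: worse on ranking (71 vs 20).
E: worse on ranking (54 vs 20).
F: worse on ranking (98 vs 20).
G: worse on ranking (89 vs 20).
H: worse on tuition (57 vs 26).
I: worse on ranking (74 vs 20).
J: worse on ranking (30 vs 20).
No option dominates D.

none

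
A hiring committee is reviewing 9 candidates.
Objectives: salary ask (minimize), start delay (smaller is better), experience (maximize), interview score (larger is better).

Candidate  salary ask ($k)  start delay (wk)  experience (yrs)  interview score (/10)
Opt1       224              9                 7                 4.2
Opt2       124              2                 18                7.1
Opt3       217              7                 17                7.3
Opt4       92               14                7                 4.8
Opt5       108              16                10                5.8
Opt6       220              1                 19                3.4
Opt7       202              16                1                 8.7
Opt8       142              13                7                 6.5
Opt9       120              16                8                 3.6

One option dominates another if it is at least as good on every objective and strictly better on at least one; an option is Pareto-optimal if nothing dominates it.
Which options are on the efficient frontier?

Opt2, Opt3, Opt4, Opt5, Opt6, Opt7

Opt1: dominated by Opt2 (salary ask 124≤224, start delay 2≤9, experience 18≥7, interview score 7.1≥4.2).
Opt2: not dominated.
Opt3: not dominated.
Opt4: not dominated (best salary ask).
Opt5: not dominated.
Opt6: not dominated (best start delay).
Opt7: not dominated (best interview score).
Opt8: dominated by Opt2 (salary ask 124≤142, start delay 2≤13, experience 18≥7, interview score 7.1≥6.5).
Opt9: dominated by Opt5 (salary ask 108≤120, start delay 16≤16, experience 10≥8, interview score 5.8≥3.6).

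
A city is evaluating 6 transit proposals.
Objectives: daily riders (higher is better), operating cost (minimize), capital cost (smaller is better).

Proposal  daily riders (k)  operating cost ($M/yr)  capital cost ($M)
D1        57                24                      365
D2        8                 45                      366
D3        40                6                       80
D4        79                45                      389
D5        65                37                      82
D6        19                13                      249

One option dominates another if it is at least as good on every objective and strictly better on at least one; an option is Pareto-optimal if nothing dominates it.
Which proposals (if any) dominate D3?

none

D1: worse on operating cost (24 vs 6).
D2: worse on daily riders (8 vs 40).
D4: worse on operating cost (45 vs 6).
D5: worse on operating cost (37 vs 6).
D6: worse on daily riders (19 vs 40).
No option dominates D3.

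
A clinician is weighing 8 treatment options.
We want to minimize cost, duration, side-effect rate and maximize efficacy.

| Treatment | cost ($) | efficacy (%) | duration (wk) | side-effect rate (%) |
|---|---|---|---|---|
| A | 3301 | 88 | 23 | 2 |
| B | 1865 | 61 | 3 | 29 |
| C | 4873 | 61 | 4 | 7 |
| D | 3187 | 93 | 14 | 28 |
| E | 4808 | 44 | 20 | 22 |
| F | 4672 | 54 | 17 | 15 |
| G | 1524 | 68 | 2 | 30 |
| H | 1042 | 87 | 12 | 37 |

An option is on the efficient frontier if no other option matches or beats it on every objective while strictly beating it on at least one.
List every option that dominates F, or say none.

none

A: worse on duration (23 vs 17).
B: worse on side-effect rate (29 vs 15).
C: worse on cost (4873 vs 4672).
D: worse on side-effect rate (28 vs 15).
E: worse on cost (4808 vs 4672).
G: worse on side-effect rate (30 vs 15).
H: worse on side-effect rate (37 vs 15).
No option dominates F.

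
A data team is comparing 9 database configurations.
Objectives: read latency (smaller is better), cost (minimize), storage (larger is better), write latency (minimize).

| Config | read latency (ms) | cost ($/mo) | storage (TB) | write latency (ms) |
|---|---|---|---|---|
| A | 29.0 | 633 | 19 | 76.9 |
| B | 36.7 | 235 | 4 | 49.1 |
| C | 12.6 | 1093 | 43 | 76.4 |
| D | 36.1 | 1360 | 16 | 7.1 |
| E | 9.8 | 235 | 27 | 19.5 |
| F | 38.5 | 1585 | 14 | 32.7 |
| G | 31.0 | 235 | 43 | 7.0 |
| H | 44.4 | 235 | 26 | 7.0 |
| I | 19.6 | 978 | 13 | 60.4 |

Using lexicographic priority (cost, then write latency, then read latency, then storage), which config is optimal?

G

First minimize cost: best is 235, kept {B, E, G, H}.
Then minimize write latency: best is 7.0, kept {G, H}.
Then minimize read latency: best is 31.0, kept {G}.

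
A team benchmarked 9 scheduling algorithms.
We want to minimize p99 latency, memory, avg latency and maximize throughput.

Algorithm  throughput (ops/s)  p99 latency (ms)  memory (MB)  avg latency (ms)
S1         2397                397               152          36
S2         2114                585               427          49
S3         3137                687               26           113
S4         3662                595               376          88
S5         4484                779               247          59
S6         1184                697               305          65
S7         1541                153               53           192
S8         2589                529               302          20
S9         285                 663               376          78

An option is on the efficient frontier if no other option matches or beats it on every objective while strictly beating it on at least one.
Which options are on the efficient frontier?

S1, S3, S4, S5, S7, S8

S1: not dominated.
S2: dominated by S1 (throughput 2397≥2114, p99 latency 397≤585, memory 152≤427, avg latency 36≤49).
S3: not dominated (best memory).
S4: not dominated.
S5: not dominated (best throughput).
S6: dominated by S1 (throughput 2397≥1184, p99 latency 397≤697, memory 152≤305, avg latency 36≤65).
S7: not dominated (best p99 latency).
S8: not dominated (best avg latency).
S9: dominated by S1 (throughput 2397≥285, p99 latency 397≤663, memory 152≤376, avg latency 36≤78).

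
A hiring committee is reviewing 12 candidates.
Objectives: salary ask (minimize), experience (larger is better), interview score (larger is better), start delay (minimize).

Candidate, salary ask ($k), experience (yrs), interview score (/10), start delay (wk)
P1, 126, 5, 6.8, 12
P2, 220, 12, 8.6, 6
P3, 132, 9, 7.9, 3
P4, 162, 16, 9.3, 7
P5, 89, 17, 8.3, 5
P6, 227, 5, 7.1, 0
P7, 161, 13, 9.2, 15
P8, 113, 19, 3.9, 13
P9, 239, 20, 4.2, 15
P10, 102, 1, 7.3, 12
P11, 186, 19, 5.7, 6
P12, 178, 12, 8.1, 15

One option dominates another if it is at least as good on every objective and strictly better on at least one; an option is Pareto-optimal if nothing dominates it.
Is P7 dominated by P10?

No

P10 vs P7: P10 is worse on experience (1 vs 13), so it does not dominate P7.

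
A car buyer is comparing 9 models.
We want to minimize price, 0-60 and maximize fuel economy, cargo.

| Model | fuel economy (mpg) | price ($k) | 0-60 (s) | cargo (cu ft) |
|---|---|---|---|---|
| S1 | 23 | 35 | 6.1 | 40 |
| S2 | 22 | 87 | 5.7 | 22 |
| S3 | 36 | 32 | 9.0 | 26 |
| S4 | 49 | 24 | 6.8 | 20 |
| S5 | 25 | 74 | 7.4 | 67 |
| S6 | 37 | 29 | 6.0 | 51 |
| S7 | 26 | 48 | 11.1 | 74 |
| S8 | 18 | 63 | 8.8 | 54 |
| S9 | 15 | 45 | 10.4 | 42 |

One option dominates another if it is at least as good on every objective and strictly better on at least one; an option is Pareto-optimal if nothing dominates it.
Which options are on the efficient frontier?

S2, S4, S5, S6, S7, S8

S1: dominated by S6 (fuel economy 37≥23, price 29≤35, 0-60 6.0≤6.1, cargo 51≥40).
S2: not dominated (best 0-60).
S3: dominated by S6 (fuel economy 37≥36, price 29≤32, 0-60 6.0≤9.0, cargo 51≥26).
S4: not dominated (best fuel economy).
S5: not dominated.
S6: not dominated.
S7: not dominated (best cargo).
S8: not dominated.
S9: dominated by S6 (fuel economy 37≥15, price 29≤45, 0-60 6.0≤10.4, cargo 51≥42).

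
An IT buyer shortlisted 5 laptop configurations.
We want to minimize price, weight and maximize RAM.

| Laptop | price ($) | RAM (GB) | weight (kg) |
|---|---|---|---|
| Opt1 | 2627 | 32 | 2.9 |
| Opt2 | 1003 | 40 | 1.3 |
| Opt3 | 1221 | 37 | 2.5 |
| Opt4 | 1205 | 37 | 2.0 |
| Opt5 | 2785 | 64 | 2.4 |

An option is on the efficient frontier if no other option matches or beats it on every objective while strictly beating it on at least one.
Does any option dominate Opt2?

Opt1: worse on price (2627 vs 1003).
Opt3: worse on price (1221 vs 1003).
Opt4: worse on price (1205 vs 1003).
Opt5: worse on price (2785 vs 1003).
No option is at least as good as Opt2 on every objective and strictly better on one.

No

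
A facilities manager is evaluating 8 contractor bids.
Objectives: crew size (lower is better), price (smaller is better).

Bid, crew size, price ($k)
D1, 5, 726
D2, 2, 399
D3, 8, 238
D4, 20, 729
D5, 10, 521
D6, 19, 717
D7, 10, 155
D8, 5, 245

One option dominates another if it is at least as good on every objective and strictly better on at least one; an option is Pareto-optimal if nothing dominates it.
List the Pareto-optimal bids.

D2, D3, D7, D8

D1: dominated by D2 (crew size 2≤5, price 399≤726).
D2: not dominated (best crew size).
D3: not dominated.
D4: dominated by D1 (crew size 5≤20, price 726≤729).
D5: dominated by D2 (crew size 2≤10, price 399≤521).
D6: dominated by D2 (crew size 2≤19, price 399≤717).
D7: not dominated (best price).
D8: not dominated.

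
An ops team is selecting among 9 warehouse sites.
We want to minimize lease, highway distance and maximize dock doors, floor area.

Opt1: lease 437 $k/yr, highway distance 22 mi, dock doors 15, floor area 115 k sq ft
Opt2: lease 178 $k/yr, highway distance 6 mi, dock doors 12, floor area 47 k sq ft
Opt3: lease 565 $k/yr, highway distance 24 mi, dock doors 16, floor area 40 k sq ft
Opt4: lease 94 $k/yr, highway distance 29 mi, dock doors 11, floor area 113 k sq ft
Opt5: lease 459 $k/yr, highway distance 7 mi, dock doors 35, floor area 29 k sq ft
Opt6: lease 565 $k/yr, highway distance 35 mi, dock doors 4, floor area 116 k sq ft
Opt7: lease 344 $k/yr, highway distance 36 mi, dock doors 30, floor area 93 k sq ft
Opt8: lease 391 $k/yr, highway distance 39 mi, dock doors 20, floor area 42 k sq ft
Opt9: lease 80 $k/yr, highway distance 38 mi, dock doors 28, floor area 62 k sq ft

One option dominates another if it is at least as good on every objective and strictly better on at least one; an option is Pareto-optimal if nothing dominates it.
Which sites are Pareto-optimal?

Opt1: not dominated.
Opt2: not dominated (best highway distance).
Opt3: not dominated.
Opt4: not dominated.
Opt5: not dominated (best dock doors).
Opt6: not dominated (best floor area).
Opt7: not dominated.
Opt8: dominated by Opt7 (lease 344≤391, highway distance 36≤39, dock doors 30≥20, floor area 93≥42).
Opt9: not dominated (best lease).

Opt1, Opt2, Opt3, Opt4, Opt5, Opt6, Opt7, Opt9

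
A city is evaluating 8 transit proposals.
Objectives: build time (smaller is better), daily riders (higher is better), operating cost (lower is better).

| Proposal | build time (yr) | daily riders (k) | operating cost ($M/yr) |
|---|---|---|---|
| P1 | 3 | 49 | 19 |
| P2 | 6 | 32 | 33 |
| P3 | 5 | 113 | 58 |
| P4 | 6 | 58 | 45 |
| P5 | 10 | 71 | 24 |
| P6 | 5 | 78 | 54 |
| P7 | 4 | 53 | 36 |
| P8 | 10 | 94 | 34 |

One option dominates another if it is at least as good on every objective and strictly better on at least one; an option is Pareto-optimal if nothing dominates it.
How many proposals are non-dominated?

P1: not dominated (best build time).
P2: dominated by P1 (build time 3≤6, daily riders 49≥32, operating cost 19≤33).
P3: not dominated (best daily riders).
P4: not dominated.
P5: not dominated.
P6: not dominated.
P7: not dominated.
P8: not dominated.
Pareto-optimal: P1, P3, P4, P5, P6, P7, P8 → 7.

7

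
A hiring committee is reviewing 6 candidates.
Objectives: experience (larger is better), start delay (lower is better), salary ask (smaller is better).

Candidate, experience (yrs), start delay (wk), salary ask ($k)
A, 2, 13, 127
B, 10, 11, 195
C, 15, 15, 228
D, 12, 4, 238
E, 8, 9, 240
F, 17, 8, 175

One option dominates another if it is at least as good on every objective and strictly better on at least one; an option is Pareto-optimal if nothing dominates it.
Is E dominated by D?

D vs E: experience 12≥8, start delay 4≤9, salary ask 238≤240 — D is at least as good on every objective with at least one strict improvement.

Yes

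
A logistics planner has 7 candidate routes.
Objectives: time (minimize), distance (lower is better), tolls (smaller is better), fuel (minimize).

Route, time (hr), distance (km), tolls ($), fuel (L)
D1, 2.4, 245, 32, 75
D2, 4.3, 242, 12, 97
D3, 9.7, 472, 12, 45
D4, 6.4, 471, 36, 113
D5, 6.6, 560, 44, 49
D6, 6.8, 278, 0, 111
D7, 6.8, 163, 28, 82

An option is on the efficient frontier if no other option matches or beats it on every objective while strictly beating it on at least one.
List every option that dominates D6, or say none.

D1: worse on tolls (32 vs 0).
D2: worse on tolls (12 vs 0).
D3: worse on time (9.7 vs 6.8).
D4: worse on distance (471 vs 278).
D5: worse on distance (560 vs 278).
D7: worse on tolls (28 vs 0).
No option dominates D6.

none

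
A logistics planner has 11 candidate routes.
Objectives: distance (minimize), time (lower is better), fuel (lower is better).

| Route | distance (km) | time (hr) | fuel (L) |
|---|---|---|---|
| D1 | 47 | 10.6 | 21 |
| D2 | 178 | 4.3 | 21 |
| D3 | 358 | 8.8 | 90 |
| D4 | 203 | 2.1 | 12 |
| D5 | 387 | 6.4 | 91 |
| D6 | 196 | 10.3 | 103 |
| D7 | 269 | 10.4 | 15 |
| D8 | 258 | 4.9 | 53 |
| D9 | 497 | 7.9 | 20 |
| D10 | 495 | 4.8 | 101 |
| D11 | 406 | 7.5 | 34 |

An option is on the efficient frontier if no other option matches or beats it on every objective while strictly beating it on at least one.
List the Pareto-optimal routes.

D1: not dominated (best distance).
D2: not dominated.
D3: dominated by D2 (distance 178≤358, time 4.3≤8.8, fuel 21≤90).
D4: not dominated (best time).
D5: dominated by D2 (distance 178≤387, time 4.3≤6.4, fuel 21≤91).
D6: dominated by D2 (distance 178≤196, time 4.3≤10.3, fuel 21≤103).
D7: dominated by D4 (distance 203≤269, time 2.1≤10.4, fuel 12≤15).
D8: dominated by D2 (distance 178≤258, time 4.3≤4.9, fuel 21≤53).
D9: dominated by D4 (distance 203≤497, time 2.1≤7.9, fuel 12≤20).
D10: dominated by D2 (distance 178≤495, time 4.3≤4.8, fuel 21≤101).
D11: dominated by D2 (distance 178≤406, time 4.3≤7.5, fuel 21≤34).

D1, D2, D4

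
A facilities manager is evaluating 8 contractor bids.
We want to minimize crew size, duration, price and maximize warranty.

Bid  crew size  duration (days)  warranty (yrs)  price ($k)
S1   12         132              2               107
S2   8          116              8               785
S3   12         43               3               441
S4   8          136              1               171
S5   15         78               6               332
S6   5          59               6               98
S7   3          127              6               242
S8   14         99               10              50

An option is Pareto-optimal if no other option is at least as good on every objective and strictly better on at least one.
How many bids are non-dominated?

S1: dominated by S6 (crew size 5≤12, duration 59≤132, warranty 6≥2, price 98≤107).
S2: not dominated.
S3: not dominated (best duration).
S4: dominated by S6 (crew size 5≤8, duration 59≤136, warranty 6≥1, price 98≤171).
S5: dominated by S6 (crew size 5≤15, duration 59≤78, warranty 6≥6, price 98≤332).
S6: not dominated.
S7: not dominated (best crew size).
S8: not dominated (best warranty).
Pareto-optimal: S2, S3, S6, S7, S8 → 5.

5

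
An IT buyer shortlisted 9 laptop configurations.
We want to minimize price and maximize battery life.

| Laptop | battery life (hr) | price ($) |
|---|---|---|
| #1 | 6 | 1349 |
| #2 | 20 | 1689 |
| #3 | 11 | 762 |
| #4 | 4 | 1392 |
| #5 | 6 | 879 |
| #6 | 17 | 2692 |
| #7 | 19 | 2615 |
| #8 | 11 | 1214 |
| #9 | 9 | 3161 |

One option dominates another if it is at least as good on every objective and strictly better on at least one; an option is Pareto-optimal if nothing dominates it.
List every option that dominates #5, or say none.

#3: battery life 11≥6, price 762≤879 — dominates #5.
Others (#1, #2, #4, #6, #7, #8, #9) are each worse than #5 on at least one objective.

#3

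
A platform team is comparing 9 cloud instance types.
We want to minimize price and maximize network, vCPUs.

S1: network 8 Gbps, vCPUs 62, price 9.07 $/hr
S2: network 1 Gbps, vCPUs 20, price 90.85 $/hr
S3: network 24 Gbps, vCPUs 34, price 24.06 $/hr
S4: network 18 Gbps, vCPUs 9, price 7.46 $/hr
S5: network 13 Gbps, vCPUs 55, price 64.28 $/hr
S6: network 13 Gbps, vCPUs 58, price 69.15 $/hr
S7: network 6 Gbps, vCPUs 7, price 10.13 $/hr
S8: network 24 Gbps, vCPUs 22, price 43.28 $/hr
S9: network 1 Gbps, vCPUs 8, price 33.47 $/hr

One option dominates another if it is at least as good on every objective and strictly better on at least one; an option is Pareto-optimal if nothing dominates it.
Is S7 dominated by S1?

Yes

S1 vs S7: network 8≥6, vCPUs 62≥7, price 9.07≤10.13 — S1 is at least as good on every objective with at least one strict improvement.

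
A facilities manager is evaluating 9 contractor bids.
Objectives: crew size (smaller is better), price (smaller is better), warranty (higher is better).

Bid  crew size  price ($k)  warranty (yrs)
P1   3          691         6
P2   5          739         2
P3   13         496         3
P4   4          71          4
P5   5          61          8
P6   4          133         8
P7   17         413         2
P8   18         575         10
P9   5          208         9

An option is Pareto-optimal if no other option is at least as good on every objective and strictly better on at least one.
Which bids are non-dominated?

P1, P4, P5, P6, P8, P9

P1: not dominated (best crew size).
P2: dominated by P1 (crew size 3≤5, price 691≤739, warranty 6≥2).
P3: dominated by P4 (crew size 4≤13, price 71≤496, warranty 4≥3).
P4: not dominated.
P5: not dominated (best price).
P6: not dominated.
P7: dominated by P4 (crew size 4≤17, price 71≤413, warranty 4≥2).
P8: not dominated (best warranty).
P9: not dominated.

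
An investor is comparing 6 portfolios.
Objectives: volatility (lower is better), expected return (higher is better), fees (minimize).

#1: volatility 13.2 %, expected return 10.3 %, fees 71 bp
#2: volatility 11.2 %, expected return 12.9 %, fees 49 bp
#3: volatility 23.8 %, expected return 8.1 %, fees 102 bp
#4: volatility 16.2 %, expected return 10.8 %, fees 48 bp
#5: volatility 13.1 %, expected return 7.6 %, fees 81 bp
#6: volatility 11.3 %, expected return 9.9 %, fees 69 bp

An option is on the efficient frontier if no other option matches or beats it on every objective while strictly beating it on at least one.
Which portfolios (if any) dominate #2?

none

#1: worse on volatility (13.2 vs 11.2).
#3: worse on volatility (23.8 vs 11.2).
#4: worse on volatility (16.2 vs 11.2).
#5: worse on volatility (13.1 vs 11.2).
#6: worse on volatility (11.3 vs 11.2).
No option dominates #2.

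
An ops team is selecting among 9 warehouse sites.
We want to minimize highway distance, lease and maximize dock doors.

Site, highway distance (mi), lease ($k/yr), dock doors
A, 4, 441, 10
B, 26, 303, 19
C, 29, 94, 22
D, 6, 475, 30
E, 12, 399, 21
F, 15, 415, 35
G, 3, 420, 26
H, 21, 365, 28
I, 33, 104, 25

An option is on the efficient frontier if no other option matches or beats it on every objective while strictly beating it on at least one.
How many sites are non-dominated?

8

A: dominated by G (highway distance 3≤4, lease 420≤441, dock doors 26≥10).
B: not dominated.
C: not dominated (best lease).
D: not dominated.
E: not dominated.
F: not dominated (best dock doors).
G: not dominated (best highway distance).
H: not dominated.
I: not dominated.
Pareto-optimal: B, C, D, E, F, G, H, I → 8.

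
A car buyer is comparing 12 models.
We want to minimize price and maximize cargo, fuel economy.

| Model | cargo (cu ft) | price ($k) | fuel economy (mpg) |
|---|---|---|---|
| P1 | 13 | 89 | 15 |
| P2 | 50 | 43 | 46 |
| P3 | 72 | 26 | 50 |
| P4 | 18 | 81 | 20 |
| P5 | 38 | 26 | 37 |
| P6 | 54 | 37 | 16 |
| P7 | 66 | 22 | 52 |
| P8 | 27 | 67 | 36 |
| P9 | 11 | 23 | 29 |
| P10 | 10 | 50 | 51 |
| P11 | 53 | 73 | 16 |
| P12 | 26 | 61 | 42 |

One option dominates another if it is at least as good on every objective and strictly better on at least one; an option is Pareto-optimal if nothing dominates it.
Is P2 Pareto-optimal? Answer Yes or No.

P3 vs P2: cargo 72≥50, price 26≤43, fuel economy 50≥46 — P3 is at least as good on every objective and strictly better on at least one, so P3 dominates P2.

No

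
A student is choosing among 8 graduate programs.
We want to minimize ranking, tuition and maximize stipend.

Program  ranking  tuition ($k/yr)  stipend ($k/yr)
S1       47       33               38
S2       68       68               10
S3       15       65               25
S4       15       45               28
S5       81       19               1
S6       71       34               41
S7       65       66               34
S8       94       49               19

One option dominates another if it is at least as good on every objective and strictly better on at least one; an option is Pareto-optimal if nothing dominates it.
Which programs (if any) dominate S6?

none

S1: worse on stipend (38 vs 41).
S2: worse on tuition (68 vs 34).
S3: worse on tuition (65 vs 34).
S4: worse on tuition (45 vs 34).
S5: worse on ranking (81 vs 71).
S7: worse on tuition (66 vs 34).
S8: worse on ranking (94 vs 71).
No option dominates S6.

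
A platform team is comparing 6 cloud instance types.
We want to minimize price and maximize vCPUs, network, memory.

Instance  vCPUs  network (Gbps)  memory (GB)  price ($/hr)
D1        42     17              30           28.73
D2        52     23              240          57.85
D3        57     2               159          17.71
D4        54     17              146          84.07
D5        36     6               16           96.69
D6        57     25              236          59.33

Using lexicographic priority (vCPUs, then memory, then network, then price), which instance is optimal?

D6

First maximize vCPUs: best is 57, kept {D3, D6}.
Then maximize memory: best is 236, kept {D6}.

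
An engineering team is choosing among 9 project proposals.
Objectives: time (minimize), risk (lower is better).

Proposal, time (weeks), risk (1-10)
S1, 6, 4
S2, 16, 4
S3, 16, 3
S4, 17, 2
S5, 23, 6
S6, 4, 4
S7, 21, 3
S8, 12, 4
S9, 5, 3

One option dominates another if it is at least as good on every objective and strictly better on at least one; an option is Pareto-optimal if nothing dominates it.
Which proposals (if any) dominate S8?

S1: time 6≤12, risk 4≤4 — dominates S8.
S6: time 4≤12, risk 4≤4 — dominates S8.
S9: time 5≤12, risk 3≤4 — dominates S8.
Others (S2, S3, S4, S5, S7) are each worse than S8 on at least one objective.

S1, S6, S9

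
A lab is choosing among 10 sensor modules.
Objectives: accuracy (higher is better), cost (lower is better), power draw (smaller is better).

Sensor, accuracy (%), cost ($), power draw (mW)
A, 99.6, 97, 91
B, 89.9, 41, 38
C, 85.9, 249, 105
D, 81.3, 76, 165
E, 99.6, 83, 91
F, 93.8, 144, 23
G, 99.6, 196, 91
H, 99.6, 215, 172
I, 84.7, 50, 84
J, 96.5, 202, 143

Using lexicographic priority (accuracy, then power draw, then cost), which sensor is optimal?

First maximize accuracy: best is 99.6, kept {A, E, G, H}.
Then minimize power draw: best is 91, kept {A, E, G}.
Then minimize cost: best is 83, kept {E}.

E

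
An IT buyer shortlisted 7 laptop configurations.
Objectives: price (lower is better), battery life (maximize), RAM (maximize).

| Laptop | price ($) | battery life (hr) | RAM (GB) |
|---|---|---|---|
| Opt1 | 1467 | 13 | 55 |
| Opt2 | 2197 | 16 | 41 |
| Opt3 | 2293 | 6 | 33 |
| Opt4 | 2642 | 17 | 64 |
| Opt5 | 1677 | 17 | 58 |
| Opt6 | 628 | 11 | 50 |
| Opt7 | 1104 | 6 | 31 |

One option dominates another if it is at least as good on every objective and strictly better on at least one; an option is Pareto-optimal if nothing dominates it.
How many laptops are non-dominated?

4

Opt1: not dominated.
Opt2: dominated by Opt5 (price 1677≤2197, battery life 17≥16, RAM 58≥41).
Opt3: dominated by Opt1 (price 1467≤2293, battery life 13≥6, RAM 55≥33).
Opt4: not dominated (best RAM).
Opt5: not dominated.
Opt6: not dominated (best price).
Opt7: dominated by Opt6 (price 628≤1104, battery life 11≥6, RAM 50≥31).
Pareto-optimal: Opt1, Opt4, Opt5, Opt6 → 4.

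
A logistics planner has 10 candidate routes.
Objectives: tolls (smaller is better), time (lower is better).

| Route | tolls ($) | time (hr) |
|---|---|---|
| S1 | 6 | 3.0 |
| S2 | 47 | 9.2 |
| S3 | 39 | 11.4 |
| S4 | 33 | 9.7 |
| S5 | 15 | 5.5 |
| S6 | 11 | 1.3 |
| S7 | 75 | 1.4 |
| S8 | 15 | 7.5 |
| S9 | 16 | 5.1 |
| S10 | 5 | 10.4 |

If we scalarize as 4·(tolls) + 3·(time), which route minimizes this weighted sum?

S1

S1: 4·6 + 3·3.0 = 33.0
S2: 4·47 + 3·9.2 = 215.6
S3: 4·39 + 3·11.4 = 190.2
S4: 4·33 + 3·9.7 = 161.1
S5: 4·15 + 3·5.5 = 76.5
S6: 4·11 + 3·1.3 = 47.9
S7: 4·75 + 3·1.4 = 304.2
S8: 4·15 + 3·7.5 = 82.5
S9: 4·16 + 3·5.1 = 79.3
S10: 4·5 + 3·10.4 = 51.2
Lowest: S1 at 33.0.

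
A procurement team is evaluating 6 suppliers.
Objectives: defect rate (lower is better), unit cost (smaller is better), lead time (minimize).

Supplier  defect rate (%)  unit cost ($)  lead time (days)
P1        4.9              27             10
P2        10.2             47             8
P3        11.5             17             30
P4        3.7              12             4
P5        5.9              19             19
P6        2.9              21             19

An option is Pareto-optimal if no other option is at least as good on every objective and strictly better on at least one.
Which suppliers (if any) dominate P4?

none

P1: worse on defect rate (4.9 vs 3.7).
P2: worse on defect rate (10.2 vs 3.7).
P3: worse on defect rate (11.5 vs 3.7).
P5: worse on defect rate (5.9 vs 3.7).
P6: worse on unit cost (21 vs 12).
No option dominates P4.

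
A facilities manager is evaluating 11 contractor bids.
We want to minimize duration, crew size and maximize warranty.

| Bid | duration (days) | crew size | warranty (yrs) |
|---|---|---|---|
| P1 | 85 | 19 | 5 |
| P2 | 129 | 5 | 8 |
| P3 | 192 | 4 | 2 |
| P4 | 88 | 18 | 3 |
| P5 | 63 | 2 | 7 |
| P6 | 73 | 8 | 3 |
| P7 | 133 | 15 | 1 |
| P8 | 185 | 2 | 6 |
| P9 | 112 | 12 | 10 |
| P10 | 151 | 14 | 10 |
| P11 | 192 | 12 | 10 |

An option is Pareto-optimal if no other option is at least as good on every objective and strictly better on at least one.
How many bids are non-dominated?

3

P1: dominated by P5 (duration 63≤85, crew size 2≤19, warranty 7≥5).
P2: not dominated.
P3: dominated by P5 (duration 63≤192, crew size 2≤4, warranty 7≥2).
P4: dominated by P5 (duration 63≤88, crew size 2≤18, warranty 7≥3).
P5: not dominated (best duration).
P6: dominated by P5 (duration 63≤73, crew size 2≤8, warranty 7≥3).
P7: dominated by P2 (duration 129≤133, crew size 5≤15, warranty 8≥1).
P8: dominated by P5 (duration 63≤185, crew size 2≤2, warranty 7≥6).
P9: not dominated.
P10: dominated by P9 (duration 112≤151, crew size 12≤14, warranty 10≥10).
P11: dominated by P9 (duration 112≤192, crew size 12≤12, warranty 10≥10).
Pareto-optimal: P2, P5, P9 → 3.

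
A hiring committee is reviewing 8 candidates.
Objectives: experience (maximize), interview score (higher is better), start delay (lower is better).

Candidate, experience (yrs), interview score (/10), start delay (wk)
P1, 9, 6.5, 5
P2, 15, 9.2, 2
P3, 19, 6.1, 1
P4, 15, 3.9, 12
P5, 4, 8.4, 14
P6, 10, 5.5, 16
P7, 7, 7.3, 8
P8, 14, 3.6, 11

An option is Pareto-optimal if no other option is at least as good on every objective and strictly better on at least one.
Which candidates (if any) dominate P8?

P2, P3

P2: experience 15≥14, interview score 9.2≥3.6, start delay 2≤11 — dominates P8.
P3: experience 19≥14, interview score 6.1≥3.6, start delay 1≤11 — dominates P8.
Others (P1, P4, P5, P6, P7) are each worse than P8 on at least one objective.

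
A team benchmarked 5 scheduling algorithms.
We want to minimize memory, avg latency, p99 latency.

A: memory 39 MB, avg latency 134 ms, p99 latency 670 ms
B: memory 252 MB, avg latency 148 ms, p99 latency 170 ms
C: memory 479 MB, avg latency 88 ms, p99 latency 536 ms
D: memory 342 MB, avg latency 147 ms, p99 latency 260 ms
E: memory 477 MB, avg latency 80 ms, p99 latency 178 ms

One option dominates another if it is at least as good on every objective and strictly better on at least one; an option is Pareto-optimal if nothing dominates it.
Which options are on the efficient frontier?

A: not dominated (best memory).
B: not dominated (best p99 latency).
C: dominated by E (memory 477≤479, avg latency 80≤88, p99 latency 178≤536).
D: not dominated.
E: not dominated (best avg latency).

A, B, D, E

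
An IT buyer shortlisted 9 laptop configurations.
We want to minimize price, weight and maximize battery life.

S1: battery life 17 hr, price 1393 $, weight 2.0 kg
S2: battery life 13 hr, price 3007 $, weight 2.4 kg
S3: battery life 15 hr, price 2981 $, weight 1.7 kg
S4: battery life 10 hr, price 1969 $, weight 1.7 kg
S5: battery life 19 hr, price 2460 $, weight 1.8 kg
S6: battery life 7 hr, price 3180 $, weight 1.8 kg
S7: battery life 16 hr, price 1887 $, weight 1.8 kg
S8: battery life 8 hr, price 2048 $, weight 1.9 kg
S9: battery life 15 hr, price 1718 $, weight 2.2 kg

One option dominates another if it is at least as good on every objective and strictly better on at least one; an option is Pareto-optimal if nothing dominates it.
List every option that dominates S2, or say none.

S1: battery life 17≥13, price 1393≤3007, weight 2.0≤2.4 — dominates S2.
S3: battery life 15≥13, price 2981≤3007, weight 1.7≤2.4 — dominates S2.
S5: battery life 19≥13, price 2460≤3007, weight 1.8≤2.4 — dominates S2.
S7: battery life 16≥13, price 1887≤3007, weight 1.8≤2.4 — dominates S2.
S9: battery life 15≥13, price 1718≤3007, weight 2.2≤2.4 — dominates S2.
Others (S4, S6, S8) are each worse than S2 on at least one objective.

S1, S3, S5, S7, S9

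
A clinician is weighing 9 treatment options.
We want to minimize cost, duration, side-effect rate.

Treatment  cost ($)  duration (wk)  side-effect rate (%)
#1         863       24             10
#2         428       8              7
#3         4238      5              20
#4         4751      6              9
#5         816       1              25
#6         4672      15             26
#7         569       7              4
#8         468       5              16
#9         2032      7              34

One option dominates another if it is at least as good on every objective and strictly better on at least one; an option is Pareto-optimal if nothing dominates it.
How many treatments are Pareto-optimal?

#1: dominated by #2 (cost 428≤863, duration 8≤24, side-effect rate 7≤10).
#2: not dominated (best cost).
#3: dominated by #8 (cost 468≤4238, duration 5≤5, side-effect rate 16≤20).
#4: not dominated.
#5: not dominated (best duration).
#6: dominated by #2 (cost 428≤4672, duration 8≤15, side-effect rate 7≤26).
#7: not dominated (best side-effect rate).
#8: not dominated.
#9: dominated by #5 (cost 816≤2032, duration 1≤7, side-effect rate 25≤34).
Pareto-optimal: #2, #4, #5, #7, #8 → 5.

5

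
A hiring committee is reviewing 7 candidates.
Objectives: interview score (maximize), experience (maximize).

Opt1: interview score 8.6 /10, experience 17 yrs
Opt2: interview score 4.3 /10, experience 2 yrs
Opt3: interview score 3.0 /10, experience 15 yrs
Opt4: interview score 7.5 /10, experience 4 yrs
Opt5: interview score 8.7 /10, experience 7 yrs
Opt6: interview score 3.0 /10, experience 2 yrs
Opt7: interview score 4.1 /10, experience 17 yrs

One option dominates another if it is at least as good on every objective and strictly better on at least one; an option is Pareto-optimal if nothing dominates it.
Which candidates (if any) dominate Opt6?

Opt1, Opt2, Opt3, Opt4, Opt5, Opt7

Opt1: interview score 8.6≥3.0, experience 17≥2 — dominates Opt6.
Opt2: interview score 4.3≥3.0, experience 2≥2 — dominates Opt6.
Opt3: interview score 3.0≥3.0, experience 15≥2 — dominates Opt6.
Opt4: interview score 7.5≥3.0, experience 4≥2 — dominates Opt6.
Opt5: interview score 8.7≥3.0, experience 7≥2 — dominates Opt6.
Opt7: interview score 4.1≥3.0, experience 17≥2 — dominates Opt6.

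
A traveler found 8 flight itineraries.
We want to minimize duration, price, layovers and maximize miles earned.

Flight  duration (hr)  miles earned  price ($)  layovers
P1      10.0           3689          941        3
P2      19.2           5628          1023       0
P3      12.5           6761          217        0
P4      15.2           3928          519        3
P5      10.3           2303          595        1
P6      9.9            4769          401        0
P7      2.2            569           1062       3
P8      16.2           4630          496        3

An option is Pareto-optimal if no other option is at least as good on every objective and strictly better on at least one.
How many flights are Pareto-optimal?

3

P1: dominated by P6 (duration 9.9≤10.0, miles earned 4769≥3689, price 401≤941, layovers 0≤3).
P2: dominated by P3 (duration 12.5≤19.2, miles earned 6761≥5628, price 217≤1023, layovers 0≤0).
P3: not dominated (best miles earned).
P4: dominated by P3 (duration 12.5≤15.2, miles earned 6761≥3928, price 217≤519, layovers 0≤3).
P5: dominated by P6 (duration 9.9≤10.3, miles earned 4769≥2303, price 401≤595, layovers 0≤1).
P6: not dominated.
P7: not dominated (best duration).
P8: dominated by P3 (duration 12.5≤16.2, miles earned 6761≥4630, price 217≤496, layovers 0≤3).
Pareto-optimal: P3, P6, P7 → 3.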